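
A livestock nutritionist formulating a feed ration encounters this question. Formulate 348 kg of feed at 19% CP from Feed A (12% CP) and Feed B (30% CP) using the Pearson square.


parts_A = CP_b - target = 30 - 19 = 11
parts_B = target - CP_a = 19 - 12 = 7
total_parts = 11 + 7 = 18
Feed A = 348 * 11 / 18 = 212.67 kg
Feed B = 348 * 7 / 18 = 135.33 kg

212.67 kg


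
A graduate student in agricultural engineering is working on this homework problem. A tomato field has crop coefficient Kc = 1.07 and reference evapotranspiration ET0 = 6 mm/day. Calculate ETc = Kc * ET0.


ETc = Kc * ET0
    = 1.07 * 6
    = 6.42 mm/day


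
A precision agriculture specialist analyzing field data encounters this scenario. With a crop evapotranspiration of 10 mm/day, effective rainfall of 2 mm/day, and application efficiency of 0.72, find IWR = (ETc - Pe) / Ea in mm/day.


IWR = (ETc - Pe) / Ea
    = (10 - 2) / 0.72
    = 8 / 0.72
    = 11.11 mm/day


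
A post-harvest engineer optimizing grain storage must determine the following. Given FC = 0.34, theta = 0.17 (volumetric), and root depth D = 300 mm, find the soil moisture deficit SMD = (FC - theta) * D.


SMD = (FC - theta) * D
    = (0.34 - 0.17) * 300
    = 0.170 * 300
    = 51 mm


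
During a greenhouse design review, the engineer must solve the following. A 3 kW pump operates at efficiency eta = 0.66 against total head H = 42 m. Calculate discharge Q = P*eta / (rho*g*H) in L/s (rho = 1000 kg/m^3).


Q = (P * 1000 * eta) / (rho * g * H)
  = (3 * 1000 * 0.66) / (1000 * 9.81 * 42)
  = 1980 / 412020
  = 0.00481 m^3/s = 4.81 L/s


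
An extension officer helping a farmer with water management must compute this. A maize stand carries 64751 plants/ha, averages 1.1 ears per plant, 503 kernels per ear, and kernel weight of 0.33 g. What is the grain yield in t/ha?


Y = density * ears * kernels * kw
  = 64751 * 1.1 * 503 * 0.33 g/ha
  = 11822820.34 g/ha
  = 11822.82 kg/ha = 11.82 t/ha


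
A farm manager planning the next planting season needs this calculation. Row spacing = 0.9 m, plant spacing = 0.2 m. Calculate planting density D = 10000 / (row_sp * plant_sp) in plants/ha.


D = 10000 / (row_sp * plant_sp)
  = 10000 / (0.9 * 0.2)
  = 10000 / 0.1800
  = 55555.56 plants/ha


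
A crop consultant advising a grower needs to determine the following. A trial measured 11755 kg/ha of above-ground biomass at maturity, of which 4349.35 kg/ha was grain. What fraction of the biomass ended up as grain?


HI = grain_yield / biomass
   = 4349.35 / 11755
   = 0.37


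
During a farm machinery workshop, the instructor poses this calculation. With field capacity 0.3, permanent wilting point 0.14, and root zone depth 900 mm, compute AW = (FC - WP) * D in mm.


AW = (FC - WP) * D
   = (0.3 - 0.14) * 900
   = 0.16 * 900
   = 144 mm


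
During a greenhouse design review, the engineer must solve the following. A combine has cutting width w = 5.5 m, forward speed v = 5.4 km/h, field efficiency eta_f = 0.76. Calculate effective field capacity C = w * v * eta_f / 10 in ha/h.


C = w * v * eta_f / 10
  = 5.5 * 5.4 * 0.76 / 10
  = 22.57 / 10
  = 2.26 ha/h


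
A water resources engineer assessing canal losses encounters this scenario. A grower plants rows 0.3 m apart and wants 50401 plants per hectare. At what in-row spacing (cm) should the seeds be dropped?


spacing = 10000 / (row_sp * density)
        = 10000 / (0.3 * 50401)
        = 10000 / 15120.30
        = 0.66136 m = 66.14 cm


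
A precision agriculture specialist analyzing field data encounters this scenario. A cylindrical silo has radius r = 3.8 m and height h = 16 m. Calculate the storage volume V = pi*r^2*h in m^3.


V = pi * r^2 * h
  = pi * 3.8^2 * 16
  = pi * 14.44 * 16
  = 725.83 m^3


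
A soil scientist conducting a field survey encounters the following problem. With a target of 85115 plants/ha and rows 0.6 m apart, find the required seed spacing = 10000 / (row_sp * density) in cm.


spacing = 10000 / (row_sp * density)
        = 10000 / (0.6 * 85115)
        = 10000 / 51069
        = 0.19581 m = 19.58 cm


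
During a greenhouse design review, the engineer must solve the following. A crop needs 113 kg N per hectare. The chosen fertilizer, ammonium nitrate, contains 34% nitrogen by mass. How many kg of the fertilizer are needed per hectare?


Rate = N_required / (N_content / 100)
     = 113 / (34 / 100)
     = 113 / 0.34
     = 332.35 kg/ha


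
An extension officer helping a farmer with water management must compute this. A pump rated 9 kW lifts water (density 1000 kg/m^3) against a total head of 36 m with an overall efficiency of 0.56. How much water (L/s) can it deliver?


Q = (P * 1000 * eta) / (rho * g * H)
  = (9 * 1000 * 0.56) / (1000 * 9.81 * 36)
  = 5040 / 353160
  = 0.01427 m^3/s = 14.27 L/s


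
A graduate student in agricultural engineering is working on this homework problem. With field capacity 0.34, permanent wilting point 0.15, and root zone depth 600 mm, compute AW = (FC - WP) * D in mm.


AW = (FC - WP) * D
   = (0.34 - 0.15) * 600
   = 0.19 * 600
   = 114 mm


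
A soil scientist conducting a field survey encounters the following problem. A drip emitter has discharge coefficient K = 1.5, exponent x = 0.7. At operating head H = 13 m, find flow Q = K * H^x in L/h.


Q = K * H^x
  = 1.5 * 13^0.7
  = 1.5 * 6.0223
  = 9.03 L/h


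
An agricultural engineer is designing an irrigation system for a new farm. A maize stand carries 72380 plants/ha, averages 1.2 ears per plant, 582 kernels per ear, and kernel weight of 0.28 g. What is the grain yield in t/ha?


Y = density * ears * kernels * kw
  = 72380 * 1.2 * 582 * 0.28 g/ha
  = 14154053.76 g/ha
  = 14154.05 kg/ha = 14.15 t/ha


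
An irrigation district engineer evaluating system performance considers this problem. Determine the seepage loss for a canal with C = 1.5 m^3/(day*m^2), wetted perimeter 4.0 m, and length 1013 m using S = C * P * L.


S = C * P * L
  = 1.5 * 4.0 * 1013
  = 6078 m^3/day


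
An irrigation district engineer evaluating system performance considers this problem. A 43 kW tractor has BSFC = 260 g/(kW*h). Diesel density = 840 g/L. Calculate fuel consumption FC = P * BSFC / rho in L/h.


FC = P * BSFC / rho_fuel
   = 43 * 260 / 840
   = 11180 / 840
   = 13.31 L/h


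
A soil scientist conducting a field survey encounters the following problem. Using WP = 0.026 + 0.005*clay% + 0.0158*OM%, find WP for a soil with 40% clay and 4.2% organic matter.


WP = 0.026 + 0.005*40 + 0.0158*4.2
   = 0.026 + 0.2000 + 0.0664
   = 0.2924


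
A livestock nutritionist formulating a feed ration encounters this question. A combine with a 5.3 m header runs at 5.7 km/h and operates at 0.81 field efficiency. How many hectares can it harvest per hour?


C = w * v * eta_f / 10
  = 5.3 * 5.7 * 0.81 / 10
  = 24.47 / 10
  = 2.45 ha/h


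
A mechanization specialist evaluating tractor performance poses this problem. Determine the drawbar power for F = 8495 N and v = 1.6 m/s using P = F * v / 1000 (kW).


P = F * v / 1000
  = 8495 * 1.6 / 1000
  = 13592 / 1000
  = 13.59 kW


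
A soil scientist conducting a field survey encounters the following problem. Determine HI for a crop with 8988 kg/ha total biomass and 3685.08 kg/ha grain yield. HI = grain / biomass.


HI = grain_yield / biomass
   = 3685.08 / 8988
   = 0.41


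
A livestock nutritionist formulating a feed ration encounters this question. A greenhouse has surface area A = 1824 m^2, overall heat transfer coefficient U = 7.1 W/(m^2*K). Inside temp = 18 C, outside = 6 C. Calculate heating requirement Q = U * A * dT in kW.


dT = 18 - (6) = 12 K
Q = U * A * dT
  = 7.1 * 1824 * 12
  = 155404.80 W = 155.40 kW


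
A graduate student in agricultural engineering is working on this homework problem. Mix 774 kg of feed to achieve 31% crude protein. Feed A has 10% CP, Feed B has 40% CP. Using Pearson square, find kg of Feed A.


parts_A = CP_b - target = 40 - 31 = 9
parts_B = target - CP_a = 31 - 10 = 21
total_parts = 9 + 21 = 30
Feed A = 774 * 9 / 30 = 232.20 kg
Feed B = 774 * 21 / 30 = 541.80 kg

232.20 kg


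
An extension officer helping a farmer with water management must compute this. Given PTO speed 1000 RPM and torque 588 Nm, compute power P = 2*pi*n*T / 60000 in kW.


P = 2*pi*n*T / 60000
  = 2*pi * 1000 * 588 / 60000
  = 3694512.96 / 60000
  = 61.58 kW


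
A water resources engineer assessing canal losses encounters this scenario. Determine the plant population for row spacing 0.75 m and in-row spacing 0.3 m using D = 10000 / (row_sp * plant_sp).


D = 10000 / (row_sp * plant_sp)
  = 10000 / (0.75 * 0.3)
  = 10000 / 0.2250
  = 44444.44 plants/ha


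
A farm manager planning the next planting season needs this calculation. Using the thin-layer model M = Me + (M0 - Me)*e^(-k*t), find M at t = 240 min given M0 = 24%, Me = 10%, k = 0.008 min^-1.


M = Me + (M0 - Me) * e^(-k*t)
  = 10 + (24 - 10) * e^(-0.008*240)
  = 10 + 14 * e^(-1.920)
  = 10 + 14 * 0.14661
  = 10 + 2.0525
  = 12.05%


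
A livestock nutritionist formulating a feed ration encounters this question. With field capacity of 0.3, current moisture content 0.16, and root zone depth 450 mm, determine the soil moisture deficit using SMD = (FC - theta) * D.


SMD = (FC - theta) * D
    = (0.3 - 0.16) * 450
    = 0.140 * 450
    = 63 mm


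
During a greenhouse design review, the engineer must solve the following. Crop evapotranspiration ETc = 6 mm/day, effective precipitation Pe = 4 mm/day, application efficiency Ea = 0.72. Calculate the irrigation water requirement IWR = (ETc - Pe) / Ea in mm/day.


IWR = (ETc - Pe) / Ea
    = (6 - 4) / 0.72
    = 2 / 0.72
    = 2.78 mm/day


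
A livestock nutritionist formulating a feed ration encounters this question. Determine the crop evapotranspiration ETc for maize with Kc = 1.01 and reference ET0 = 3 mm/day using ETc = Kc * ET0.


ETc = Kc * ET0
    = 1.01 * 3
    = 3.03 mm/day


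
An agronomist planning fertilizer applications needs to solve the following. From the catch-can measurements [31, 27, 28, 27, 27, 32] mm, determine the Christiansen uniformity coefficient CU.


xbar = 172 / 6 = 28.667
sum|xi - xbar| = 11.333
CU = 100 * (1 - 11.333 / (6 * 28.667))
   = 100 * (1 - 0.0659)
   = 93.41%


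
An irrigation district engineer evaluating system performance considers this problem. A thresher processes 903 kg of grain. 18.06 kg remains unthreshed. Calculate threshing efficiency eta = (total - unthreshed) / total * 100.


eta = (total - unthreshed) / total * 100
    = (903 - 18.06) / 903 * 100
    = 884.94 / 903 * 100
    = 98%


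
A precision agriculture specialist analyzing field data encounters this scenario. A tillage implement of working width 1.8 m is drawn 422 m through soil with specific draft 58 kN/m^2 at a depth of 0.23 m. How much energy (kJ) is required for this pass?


E = k * d * w * L
  = 58 * 0.23 * 1.8 * 422
  = 10133.06 kJ


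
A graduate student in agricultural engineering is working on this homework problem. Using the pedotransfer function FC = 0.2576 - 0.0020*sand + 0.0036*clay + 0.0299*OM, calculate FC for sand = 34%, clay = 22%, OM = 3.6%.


FC = 0.2576 - 0.0020*34 + 0.0036*22 + 0.0299*3.6
   = 0.2576 - 0.0680 + 0.0792 + 0.1076
   = 0.3764


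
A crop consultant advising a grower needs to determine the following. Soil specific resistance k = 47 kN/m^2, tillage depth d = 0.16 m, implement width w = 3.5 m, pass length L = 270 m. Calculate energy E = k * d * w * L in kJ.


E = k * d * w * L
  = 47 * 0.16 * 3.5 * 270
  = 7106.40 kJ


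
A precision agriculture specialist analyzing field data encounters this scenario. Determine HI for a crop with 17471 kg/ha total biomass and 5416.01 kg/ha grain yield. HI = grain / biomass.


HI = grain_yield / biomass
   = 5416.01 / 17471
   = 0.31


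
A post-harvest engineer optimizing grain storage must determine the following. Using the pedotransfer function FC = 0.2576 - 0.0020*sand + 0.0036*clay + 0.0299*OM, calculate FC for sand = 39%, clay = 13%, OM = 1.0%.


FC = 0.2576 - 0.0020*39 + 0.0036*13 + 0.0299*1.0
   = 0.2576 - 0.0780 + 0.0468 + 0.0299
   = 0.2563


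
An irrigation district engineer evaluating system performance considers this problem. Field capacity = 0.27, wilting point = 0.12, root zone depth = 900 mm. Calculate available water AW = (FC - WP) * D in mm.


AW = (FC - WP) * D
   = (0.27 - 0.12) * 900
   = 0.15 * 900
   = 135 mm


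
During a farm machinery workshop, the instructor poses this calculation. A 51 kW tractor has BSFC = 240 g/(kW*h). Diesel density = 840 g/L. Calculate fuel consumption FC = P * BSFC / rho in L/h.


FC = P * BSFC / rho_fuel
   = 51 * 240 / 840
   = 12240 / 840
   = 14.57 L/h


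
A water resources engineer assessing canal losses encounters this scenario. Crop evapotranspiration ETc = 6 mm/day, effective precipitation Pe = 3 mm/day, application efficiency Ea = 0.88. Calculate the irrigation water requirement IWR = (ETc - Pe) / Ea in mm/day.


IWR = (ETc - Pe) / Ea
    = (6 - 3) / 0.88
    = 3 / 0.88
    = 3.41 mm/day


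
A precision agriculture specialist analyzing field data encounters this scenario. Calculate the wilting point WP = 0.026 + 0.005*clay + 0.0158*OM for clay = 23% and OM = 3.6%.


WP = 0.026 + 0.005*23 + 0.0158*3.6
   = 0.026 + 0.1150 + 0.0569
   = 0.1979


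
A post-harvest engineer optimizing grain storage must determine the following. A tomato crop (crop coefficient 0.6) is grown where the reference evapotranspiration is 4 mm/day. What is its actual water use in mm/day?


ETc = Kc * ET0
    = 0.6 * 4
    = 2.40 mm/day


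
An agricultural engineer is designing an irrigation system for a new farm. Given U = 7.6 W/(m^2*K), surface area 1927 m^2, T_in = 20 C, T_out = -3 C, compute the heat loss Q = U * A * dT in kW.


dT = 20 - (-3) = 23 K
Q = U * A * dT
  = 7.6 * 1927 * 23
  = 336839.60 W = 336.84 kW


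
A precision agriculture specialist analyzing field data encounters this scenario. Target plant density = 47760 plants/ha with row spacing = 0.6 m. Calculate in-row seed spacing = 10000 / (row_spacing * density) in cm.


spacing = 10000 / (row_sp * density)
        = 10000 / (0.6 * 47760)
        = 10000 / 28656
        = 0.34897 m = 34.90 cm


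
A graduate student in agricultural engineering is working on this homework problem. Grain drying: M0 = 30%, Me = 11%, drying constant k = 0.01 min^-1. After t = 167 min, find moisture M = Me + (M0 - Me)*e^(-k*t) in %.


M = Me + (M0 - Me) * e^(-k*t)
  = 11 + (30 - 11) * e^(-0.01*167)
  = 11 + 19 * e^(-1.670)
  = 11 + 19 * 0.18825
  = 11 + 3.5767
  = 14.58%


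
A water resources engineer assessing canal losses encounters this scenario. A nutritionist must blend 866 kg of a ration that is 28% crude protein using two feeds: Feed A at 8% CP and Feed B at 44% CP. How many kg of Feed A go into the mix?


parts_A = CP_b - target = 44 - 28 = 16
parts_B = target - CP_a = 28 - 8 = 20
total_parts = 16 + 20 = 36
Feed A = 866 * 16 / 36 = 384.89 kg
Feed B = 866 * 20 / 36 = 481.11 kg

384.89 kg


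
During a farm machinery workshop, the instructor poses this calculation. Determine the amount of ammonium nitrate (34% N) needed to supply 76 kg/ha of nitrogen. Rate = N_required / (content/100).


Rate = N_required / (N_content / 100)
     = 76 / (34 / 100)
     = 76 / 0.34
     = 223.53 kg/ha


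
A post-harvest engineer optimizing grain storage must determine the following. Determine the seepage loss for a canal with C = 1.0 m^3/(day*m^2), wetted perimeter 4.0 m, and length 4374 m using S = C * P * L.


S = C * P * L
  = 1.0 * 4.0 * 4374
  = 17496 m^3/day


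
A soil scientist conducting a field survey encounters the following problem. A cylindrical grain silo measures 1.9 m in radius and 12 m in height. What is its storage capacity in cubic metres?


V = pi * r^2 * h
  = pi * 1.9^2 * 12
  = pi * 3.61 * 12
  = 136.09 m^3


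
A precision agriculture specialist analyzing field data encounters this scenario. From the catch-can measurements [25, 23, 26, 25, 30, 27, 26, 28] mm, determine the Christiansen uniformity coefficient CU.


xbar = 210 / 8 = 26.250
sum|xi - xbar| = 12.500
CU = 100 * (1 - 12.500 / (8 * 26.250))
   = 100 * (1 - 0.0595)
   = 94.05%


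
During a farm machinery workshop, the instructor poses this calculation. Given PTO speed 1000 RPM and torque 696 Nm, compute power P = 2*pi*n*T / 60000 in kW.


P = 2*pi*n*T / 60000
  = 2*pi * 1000 * 696 / 60000
  = 4373096.97 / 60000
  = 72.88 kW


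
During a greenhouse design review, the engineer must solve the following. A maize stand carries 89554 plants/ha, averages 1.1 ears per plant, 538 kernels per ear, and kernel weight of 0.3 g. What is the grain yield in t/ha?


Y = density * ears * kernels * kw
  = 89554 * 1.1 * 538 * 0.3 g/ha
  = 15899417.16 g/ha
  = 15899.42 kg/ha = 15.90 t/ha


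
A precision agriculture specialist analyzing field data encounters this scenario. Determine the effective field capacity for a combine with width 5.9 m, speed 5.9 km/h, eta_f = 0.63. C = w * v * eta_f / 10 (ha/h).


C = w * v * eta_f / 10
  = 5.9 * 5.9 * 0.63 / 10
  = 21.93 / 10
  = 2.19 ha/h


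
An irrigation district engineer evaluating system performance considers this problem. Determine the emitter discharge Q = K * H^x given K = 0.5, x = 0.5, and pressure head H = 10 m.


Q = K * H^x
  = 0.5 * 10^0.5
  = 0.5 * 3.1623
  = 1.58 L/h


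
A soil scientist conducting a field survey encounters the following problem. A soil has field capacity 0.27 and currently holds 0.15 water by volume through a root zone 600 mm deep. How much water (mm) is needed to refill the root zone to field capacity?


SMD = (FC - theta) * D
    = (0.27 - 0.15) * 600
    = 0.120 * 600
    = 72 mm


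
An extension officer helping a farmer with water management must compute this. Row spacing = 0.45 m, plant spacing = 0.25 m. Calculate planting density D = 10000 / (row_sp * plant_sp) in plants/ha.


D = 10000 / (row_sp * plant_sp)
  = 10000 / (0.45 * 0.25)
  = 10000 / 0.1125
  = 88888.89 plants/ha


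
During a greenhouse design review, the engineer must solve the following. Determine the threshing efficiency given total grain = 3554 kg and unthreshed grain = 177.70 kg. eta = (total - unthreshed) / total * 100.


eta = (total - unthreshed) / total * 100
    = (3554 - 177.70) / 3554 * 100
    = 3376.30 / 3554 * 100
    = 95%


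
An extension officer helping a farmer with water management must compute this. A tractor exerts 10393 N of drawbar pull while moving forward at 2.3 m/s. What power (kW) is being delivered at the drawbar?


P = F * v / 1000
  = 10393 * 2.3 / 1000
  = 23903.90 / 1000
  = 23.90 kW


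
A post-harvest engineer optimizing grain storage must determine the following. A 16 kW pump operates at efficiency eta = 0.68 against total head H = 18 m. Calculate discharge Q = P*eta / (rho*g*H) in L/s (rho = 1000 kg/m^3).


Q = (P * 1000 * eta) / (rho * g * H)
  = (16 * 1000 * 0.68) / (1000 * 9.81 * 18)
  = 10880 / 176580
  = 0.06162 m^3/s = 61.62 L/s


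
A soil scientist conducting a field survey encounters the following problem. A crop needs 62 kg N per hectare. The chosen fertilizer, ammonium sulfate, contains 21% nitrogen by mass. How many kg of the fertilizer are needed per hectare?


Rate = N_required / (N_content / 100)
     = 62 / (21 / 100)
     = 62 / 0.21
     = 295.24 kg/ha


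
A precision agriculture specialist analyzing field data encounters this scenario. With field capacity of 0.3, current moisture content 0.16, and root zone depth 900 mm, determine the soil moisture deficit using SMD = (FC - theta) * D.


SMD = (FC - theta) * D
    = (0.3 - 0.16) * 900
    = 0.140 * 900
    = 126 mm


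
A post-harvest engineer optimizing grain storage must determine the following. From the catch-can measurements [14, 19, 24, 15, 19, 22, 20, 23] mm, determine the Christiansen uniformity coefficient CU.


xbar = 156 / 8 = 19.500
sum|xi - xbar| = 22
CU = 100 * (1 - 22 / (8 * 19.500))
   = 100 * (1 - 0.1410)
   = 85.90%


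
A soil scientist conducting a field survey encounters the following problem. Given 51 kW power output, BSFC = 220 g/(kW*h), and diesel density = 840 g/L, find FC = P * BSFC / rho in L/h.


FC = P * BSFC / rho_fuel
   = 51 * 220 / 840
   = 11220 / 840
   = 13.36 L/h


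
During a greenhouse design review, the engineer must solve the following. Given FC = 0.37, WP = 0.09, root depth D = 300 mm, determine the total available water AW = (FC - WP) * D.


AW = (FC - WP) * D
   = (0.37 - 0.09) * 300
   = 0.28 * 300
   = 84 mm


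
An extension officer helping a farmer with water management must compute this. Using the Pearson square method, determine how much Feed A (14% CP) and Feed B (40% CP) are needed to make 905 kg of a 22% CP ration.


parts_A = CP_b - target = 40 - 22 = 18
parts_B = target - CP_a = 22 - 14 = 8
total_parts = 18 + 8 = 26
Feed A = 905 * 18 / 26 = 626.54 kg
Feed B = 905 * 8 / 26 = 278.46 kg

626.54 kg


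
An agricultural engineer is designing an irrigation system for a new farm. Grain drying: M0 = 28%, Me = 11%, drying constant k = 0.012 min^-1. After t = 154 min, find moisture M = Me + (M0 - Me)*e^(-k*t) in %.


M = Me + (M0 - Me) * e^(-k*t)
  = 11 + (28 - 11) * e^(-0.012*154)
  = 11 + 17 * e^(-1.848)
  = 11 + 17 * 0.15755
  = 11 + 2.6784
  = 13.68%


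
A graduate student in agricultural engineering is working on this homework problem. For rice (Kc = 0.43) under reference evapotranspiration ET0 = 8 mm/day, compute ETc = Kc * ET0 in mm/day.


ETc = Kc * ET0
    = 0.43 * 8
    = 3.44 mm/day


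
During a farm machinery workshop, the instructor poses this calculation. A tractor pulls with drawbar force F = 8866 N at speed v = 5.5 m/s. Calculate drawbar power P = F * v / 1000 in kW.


P = F * v / 1000
  = 8866 * 5.5 / 1000
  = 48763 / 1000
  = 48.76 kW


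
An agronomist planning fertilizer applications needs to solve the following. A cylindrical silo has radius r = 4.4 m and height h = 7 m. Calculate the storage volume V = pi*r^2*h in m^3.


V = pi * r^2 * h
  = pi * 4.4^2 * 7
  = pi * 19.36 * 7
  = 425.75 m^3


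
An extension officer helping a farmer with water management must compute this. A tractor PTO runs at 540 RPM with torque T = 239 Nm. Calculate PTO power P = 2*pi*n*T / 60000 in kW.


P = 2*pi*n*T / 60000
  = 2*pi * 540 * 239 / 60000
  = 810907.90 / 60000
  = 13.52 kW


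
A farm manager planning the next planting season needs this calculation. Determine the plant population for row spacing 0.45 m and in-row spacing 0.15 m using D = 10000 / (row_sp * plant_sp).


D = 10000 / (row_sp * plant_sp)
  = 10000 / (0.45 * 0.15)
  = 10000 / 0.0675
  = 148148.15 plants/ha


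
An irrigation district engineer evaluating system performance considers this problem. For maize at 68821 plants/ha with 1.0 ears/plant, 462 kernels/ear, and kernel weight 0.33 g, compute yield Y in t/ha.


Y = density * ears * kernels * kw
  = 68821 * 1.0 * 462 * 0.33 g/ha
  = 10492449.66 g/ha
  = 10492.45 kg/ha = 10.49 t/ha


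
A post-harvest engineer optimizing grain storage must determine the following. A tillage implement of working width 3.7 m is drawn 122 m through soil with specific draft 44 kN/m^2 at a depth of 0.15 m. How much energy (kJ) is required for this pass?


E = k * d * w * L
  = 44 * 0.15 * 3.7 * 122
  = 2979.24 kJ


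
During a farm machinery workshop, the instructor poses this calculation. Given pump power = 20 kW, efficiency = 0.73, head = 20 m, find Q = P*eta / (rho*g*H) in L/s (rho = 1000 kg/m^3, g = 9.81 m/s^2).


Q = (P * 1000 * eta) / (rho * g * H)
  = (20 * 1000 * 0.73) / (1000 * 9.81 * 20)
  = 14600 / 196200
  = 0.07441 m^3/s = 74.41 L/s


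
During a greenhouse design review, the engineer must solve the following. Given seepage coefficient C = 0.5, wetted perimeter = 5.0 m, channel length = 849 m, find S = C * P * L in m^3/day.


S = C * P * L
  = 0.5 * 5.0 * 849
  = 2122.50 m^3/day


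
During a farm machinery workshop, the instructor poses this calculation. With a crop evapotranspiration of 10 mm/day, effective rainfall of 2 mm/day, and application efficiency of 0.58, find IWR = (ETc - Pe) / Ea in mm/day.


IWR = (ETc - Pe) / Ea
    = (10 - 2) / 0.58
    = 8 / 0.58
    = 13.79 mm/day


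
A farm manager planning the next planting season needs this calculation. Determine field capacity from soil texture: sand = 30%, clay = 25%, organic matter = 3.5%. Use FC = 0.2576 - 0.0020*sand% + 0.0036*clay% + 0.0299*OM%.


FC = 0.2576 - 0.0020*30 + 0.0036*25 + 0.0299*3.5
   = 0.2576 - 0.0600 + 0.0900 + 0.1047
   = 0.3923


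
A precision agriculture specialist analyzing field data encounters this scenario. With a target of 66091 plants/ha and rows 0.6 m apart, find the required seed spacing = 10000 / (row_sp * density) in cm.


spacing = 10000 / (row_sp * density)
        = 10000 / (0.6 * 66091)
        = 10000 / 39654.60
        = 0.25218 m = 25.22 cm


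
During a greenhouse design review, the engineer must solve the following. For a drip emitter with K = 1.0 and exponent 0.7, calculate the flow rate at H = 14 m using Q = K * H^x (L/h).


Q = K * H^x
  = 1.0 * 14^0.7
  = 1.0 * 6.3429
  = 6.34 L/h


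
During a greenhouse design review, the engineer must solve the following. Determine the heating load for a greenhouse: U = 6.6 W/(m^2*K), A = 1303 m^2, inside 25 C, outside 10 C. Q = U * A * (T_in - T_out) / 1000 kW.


dT = 25 - (10) = 15 K
Q = U * A * dT
  = 6.6 * 1303 * 15
  = 128997 W = 129.00 kW


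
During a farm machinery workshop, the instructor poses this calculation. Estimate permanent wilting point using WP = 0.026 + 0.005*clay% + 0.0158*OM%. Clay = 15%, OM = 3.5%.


WP = 0.026 + 0.005*15 + 0.0158*3.5
   = 0.026 + 0.0750 + 0.0553
   = 0.1563


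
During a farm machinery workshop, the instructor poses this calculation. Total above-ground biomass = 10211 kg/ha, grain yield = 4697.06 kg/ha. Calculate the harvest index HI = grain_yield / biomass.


HI = grain_yield / biomass
   = 4697.06 / 10211
   = 0.46


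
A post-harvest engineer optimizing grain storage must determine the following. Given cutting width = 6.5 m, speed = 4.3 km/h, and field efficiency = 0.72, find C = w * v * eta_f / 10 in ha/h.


C = w * v * eta_f / 10
  = 6.5 * 4.3 * 0.72 / 10
  = 20.12 / 10
  = 2.01 ha/h


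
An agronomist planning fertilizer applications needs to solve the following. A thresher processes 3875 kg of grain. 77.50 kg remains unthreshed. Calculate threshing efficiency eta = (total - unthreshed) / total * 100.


eta = (total - unthreshed) / total * 100
    = (3875 - 77.50) / 3875 * 100
    = 3797.50 / 3875 * 100
    = 98%


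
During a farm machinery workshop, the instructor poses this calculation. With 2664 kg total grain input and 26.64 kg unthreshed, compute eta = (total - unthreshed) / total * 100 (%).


eta = (total - unthreshed) / total * 100
    = (2664 - 26.64) / 2664 * 100
    = 2637.36 / 2664 * 100
    = 99%


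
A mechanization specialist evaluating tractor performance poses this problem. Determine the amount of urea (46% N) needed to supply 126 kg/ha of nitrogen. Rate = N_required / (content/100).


Rate = N_required / (N_content / 100)
     = 126 / (46 / 100)
     = 126 / 0.46
     = 273.91 kg/ha


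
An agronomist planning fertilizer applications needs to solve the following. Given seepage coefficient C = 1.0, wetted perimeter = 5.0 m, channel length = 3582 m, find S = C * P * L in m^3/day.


S = C * P * L
  = 1.0 * 5.0 * 3582
  = 17910 m^3/day


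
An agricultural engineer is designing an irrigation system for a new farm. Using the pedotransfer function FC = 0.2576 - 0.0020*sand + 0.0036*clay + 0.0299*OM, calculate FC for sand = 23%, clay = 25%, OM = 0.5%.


FC = 0.2576 - 0.0020*23 + 0.0036*25 + 0.0299*0.5
   = 0.2576 - 0.0460 + 0.0900 + 0.0150
   = 0.3166


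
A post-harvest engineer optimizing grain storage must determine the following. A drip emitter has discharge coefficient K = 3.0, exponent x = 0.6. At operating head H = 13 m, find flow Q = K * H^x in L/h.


Q = K * H^x
  = 3.0 * 13^0.6
  = 3.0 * 4.6598
  = 13.98 L/h


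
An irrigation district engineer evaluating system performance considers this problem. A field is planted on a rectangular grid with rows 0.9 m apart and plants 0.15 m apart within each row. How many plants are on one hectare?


D = 10000 / (row_sp * plant_sp)
  = 10000 / (0.9 * 0.15)
  = 10000 / 0.1350
  = 74074.07 plants/ha


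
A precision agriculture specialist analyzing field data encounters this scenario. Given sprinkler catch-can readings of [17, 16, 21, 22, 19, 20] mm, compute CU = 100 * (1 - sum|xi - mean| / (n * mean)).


xbar = 115 / 6 = 19.167
sum|xi - xbar| = 11
CU = 100 * (1 - 11 / (6 * 19.167))
   = 100 * (1 - 0.0957)
   = 90.43%


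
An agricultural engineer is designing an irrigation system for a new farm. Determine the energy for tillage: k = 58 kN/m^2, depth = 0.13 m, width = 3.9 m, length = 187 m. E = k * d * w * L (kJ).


E = k * d * w * L
  = 58 * 0.13 * 3.9 * 187
  = 5498.92 kJ


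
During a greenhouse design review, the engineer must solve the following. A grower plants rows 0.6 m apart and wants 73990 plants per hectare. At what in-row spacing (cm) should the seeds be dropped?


spacing = 10000 / (row_sp * density)
        = 10000 / (0.6 * 73990)
        = 10000 / 44394
        = 0.22526 m = 22.53 cm


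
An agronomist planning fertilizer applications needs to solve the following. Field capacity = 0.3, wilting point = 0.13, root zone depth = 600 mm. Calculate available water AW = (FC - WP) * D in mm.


AW = (FC - WP) * D
   = (0.3 - 0.13) * 600
   = 0.17 * 600
   = 102 mm


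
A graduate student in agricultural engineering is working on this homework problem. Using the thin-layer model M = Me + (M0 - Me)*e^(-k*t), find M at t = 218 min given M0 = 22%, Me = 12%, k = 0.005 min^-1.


M = Me + (M0 - Me) * e^(-k*t)
  = 12 + (22 - 12) * e^(-0.005*218)
  = 12 + 10 * e^(-1.090)
  = 12 + 10 * 0.33622
  = 12 + 3.3622
  = 15.36%


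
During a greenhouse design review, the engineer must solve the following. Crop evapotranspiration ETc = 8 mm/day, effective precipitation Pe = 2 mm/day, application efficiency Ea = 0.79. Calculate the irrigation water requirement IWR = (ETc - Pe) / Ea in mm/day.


IWR = (ETc - Pe) / Ea
    = (8 - 2) / 0.79
    = 6 / 0.79
    = 7.59 mm/day


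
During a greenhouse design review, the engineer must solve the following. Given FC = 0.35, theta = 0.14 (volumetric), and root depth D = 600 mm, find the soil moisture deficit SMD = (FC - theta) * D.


SMD = (FC - theta) * D
    = (0.35 - 0.14) * 600
    = 0.210 * 600
    = 126 mm


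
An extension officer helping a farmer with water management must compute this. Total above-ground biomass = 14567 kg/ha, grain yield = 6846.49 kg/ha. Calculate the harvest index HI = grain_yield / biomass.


HI = grain_yield / biomass
   = 6846.49 / 14567
   = 0.47


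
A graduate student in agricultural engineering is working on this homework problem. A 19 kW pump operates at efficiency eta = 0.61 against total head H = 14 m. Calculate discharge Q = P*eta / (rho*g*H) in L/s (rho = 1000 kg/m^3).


Q = (P * 1000 * eta) / (rho * g * H)
  = (19 * 1000 * 0.61) / (1000 * 9.81 * 14)
  = 11590 / 137340
  = 0.08439 m^3/s = 84.39 L/s


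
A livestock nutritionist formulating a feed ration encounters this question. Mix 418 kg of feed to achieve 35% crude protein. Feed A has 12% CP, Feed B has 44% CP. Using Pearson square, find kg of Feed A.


parts_A = CP_b - target = 44 - 35 = 9
parts_B = target - CP_a = 35 - 12 = 23
total_parts = 9 + 23 = 32
Feed A = 418 * 9 / 32 = 117.56 kg
Feed B = 418 * 23 / 32 = 300.44 kg

117.56 kg


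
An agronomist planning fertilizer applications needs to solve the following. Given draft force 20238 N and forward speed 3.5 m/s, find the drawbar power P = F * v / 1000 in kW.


P = F * v / 1000
  = 20238 * 3.5 / 1000
  = 70833 / 1000
  = 70.83 kW


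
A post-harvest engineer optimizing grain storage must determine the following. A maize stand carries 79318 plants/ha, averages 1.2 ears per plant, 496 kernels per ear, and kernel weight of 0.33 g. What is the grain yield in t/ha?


Y = density * ears * kernels * kw
  = 79318 * 1.2 * 496 * 0.33 g/ha
  = 15579324.29 g/ha
  = 15579.32 kg/ha = 15.58 t/ha


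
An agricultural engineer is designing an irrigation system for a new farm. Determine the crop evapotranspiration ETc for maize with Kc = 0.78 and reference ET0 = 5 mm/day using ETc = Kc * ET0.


ETc = Kc * ET0
    = 0.78 * 5
    = 3.90 mm/day


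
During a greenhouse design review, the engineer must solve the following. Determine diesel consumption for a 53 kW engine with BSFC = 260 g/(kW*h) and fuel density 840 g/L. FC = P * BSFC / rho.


FC = P * BSFC / rho_fuel
   = 53 * 260 / 840
   = 13780 / 840
   = 16.40 L/h


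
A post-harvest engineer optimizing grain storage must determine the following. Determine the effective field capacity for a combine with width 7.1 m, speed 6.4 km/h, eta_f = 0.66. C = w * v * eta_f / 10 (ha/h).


C = w * v * eta_f / 10
  = 7.1 * 6.4 * 0.66 / 10
  = 29.99 / 10
  = 3.00 ha/h


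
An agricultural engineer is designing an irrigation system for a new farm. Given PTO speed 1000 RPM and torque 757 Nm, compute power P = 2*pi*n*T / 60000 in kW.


P = 2*pi*n*T / 60000
  = 2*pi * 1000 * 757 / 60000
  = 4756371.28 / 60000
  = 79.27 kW


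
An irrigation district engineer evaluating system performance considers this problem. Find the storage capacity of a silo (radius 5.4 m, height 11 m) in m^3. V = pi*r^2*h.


V = pi * r^2 * h
  = pi * 5.4^2 * 11
  = pi * 29.16 * 11
  = 1007.70 m^3


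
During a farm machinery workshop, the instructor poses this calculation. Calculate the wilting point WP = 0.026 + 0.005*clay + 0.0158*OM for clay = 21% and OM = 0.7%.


WP = 0.026 + 0.005*21 + 0.0158*0.7
   = 0.026 + 0.1050 + 0.0111
   = 0.1421


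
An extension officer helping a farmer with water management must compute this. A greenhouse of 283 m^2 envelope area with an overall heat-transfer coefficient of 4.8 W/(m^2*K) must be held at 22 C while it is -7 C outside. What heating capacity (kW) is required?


dT = 22 - (-7) = 29 K
Q = U * A * dT
  = 4.8 * 283 * 29
  = 39393.60 W = 39.39 kW


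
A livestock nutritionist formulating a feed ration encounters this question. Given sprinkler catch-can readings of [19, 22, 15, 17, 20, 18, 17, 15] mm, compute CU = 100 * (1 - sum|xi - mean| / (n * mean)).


xbar = 143 / 8 = 17.875
sum|xi - xbar| = 15
CU = 100 * (1 - 15 / (8 * 17.875))
   = 100 * (1 - 0.1049)
   = 89.51%


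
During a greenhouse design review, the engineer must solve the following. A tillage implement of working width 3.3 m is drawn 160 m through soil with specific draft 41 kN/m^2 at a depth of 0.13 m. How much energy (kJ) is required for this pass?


E = k * d * w * L
  = 41 * 0.13 * 3.3 * 160
  = 2814.24 kJ


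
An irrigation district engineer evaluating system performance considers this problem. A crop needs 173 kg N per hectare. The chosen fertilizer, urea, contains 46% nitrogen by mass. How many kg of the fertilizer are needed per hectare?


Rate = N_required / (N_content / 100)
     = 173 / (46 / 100)
     = 173 / 0.46
     = 376.09 kg/ha


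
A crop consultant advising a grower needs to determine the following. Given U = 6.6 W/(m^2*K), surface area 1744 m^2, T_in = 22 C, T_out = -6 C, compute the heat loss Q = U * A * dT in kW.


dT = 22 - (-6) = 28 K
Q = U * A * dT
  = 6.6 * 1744 * 28
  = 322291.20 W = 322.29 kW


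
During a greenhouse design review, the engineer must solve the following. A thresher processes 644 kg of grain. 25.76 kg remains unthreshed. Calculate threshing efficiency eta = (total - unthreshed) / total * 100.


eta = (total - unthreshed) / total * 100
    = (644 - 25.76) / 644 * 100
    = 618.24 / 644 * 100
    = 96%


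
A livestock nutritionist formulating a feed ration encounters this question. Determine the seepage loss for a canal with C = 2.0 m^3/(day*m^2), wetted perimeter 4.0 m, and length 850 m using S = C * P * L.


S = C * P * L
  = 2.0 * 4.0 * 850
  = 6800 m^3/day


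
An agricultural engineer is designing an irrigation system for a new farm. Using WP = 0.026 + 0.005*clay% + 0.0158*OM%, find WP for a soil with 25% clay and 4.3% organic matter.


WP = 0.026 + 0.005*25 + 0.0158*4.3
   = 0.026 + 0.1250 + 0.0679
   = 0.2189


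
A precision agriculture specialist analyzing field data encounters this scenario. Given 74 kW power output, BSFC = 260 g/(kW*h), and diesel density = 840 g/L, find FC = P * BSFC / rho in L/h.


FC = P * BSFC / rho_fuel
   = 74 * 260 / 840
   = 19240 / 840
   = 22.90 L/h


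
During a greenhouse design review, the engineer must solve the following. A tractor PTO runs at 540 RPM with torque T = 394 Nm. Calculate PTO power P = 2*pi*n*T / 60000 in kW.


P = 2*pi*n*T / 60000
  = 2*pi * 540 * 394 / 60000
  = 1336810.51 / 60000
  = 22.28 kW


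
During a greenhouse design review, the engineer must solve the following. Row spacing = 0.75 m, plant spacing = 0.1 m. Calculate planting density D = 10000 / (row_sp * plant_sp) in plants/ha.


D = 10000 / (row_sp * plant_sp)
  = 10000 / (0.75 * 0.1)
  = 10000 / 0.0750
  = 133333.33 plants/ha


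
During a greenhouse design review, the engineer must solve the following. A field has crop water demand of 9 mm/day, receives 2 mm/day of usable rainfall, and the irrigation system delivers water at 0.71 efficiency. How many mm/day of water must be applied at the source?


IWR = (ETc - Pe) / Ea
    = (9 - 2) / 0.71
    = 7 / 0.71
    = 9.86 mm/day


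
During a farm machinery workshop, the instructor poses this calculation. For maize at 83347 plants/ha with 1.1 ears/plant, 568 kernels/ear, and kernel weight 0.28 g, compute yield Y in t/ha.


Y = density * ears * kernels * kw
  = 83347 * 1.1 * 568 * 0.28 g/ha
  = 14581057.57 g/ha
  = 14581.06 kg/ha = 14.58 t/ha


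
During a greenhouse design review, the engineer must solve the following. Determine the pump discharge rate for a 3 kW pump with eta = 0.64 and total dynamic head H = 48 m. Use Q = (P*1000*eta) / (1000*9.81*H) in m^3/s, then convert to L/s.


Q = (P * 1000 * eta) / (rho * g * H)
  = (3 * 1000 * 0.64) / (1000 * 9.81 * 48)
  = 1920 / 470880
  = 0.00408 m^3/s = 4.08 L/s


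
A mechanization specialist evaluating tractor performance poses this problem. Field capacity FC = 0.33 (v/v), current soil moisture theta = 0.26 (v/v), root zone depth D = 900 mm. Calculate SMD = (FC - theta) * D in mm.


SMD = (FC - theta) * D
    = (0.33 - 0.26) * 900
    = 0.070 * 900
    = 63 mm


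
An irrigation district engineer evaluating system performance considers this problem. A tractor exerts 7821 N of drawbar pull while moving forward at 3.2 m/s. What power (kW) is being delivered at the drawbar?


P = F * v / 1000
  = 7821 * 3.2 / 1000
  = 25027.20 / 1000
  = 25.03 kW


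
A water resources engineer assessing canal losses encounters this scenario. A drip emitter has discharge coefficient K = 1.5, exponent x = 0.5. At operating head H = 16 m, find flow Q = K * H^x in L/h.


Q = K * H^x
  = 1.5 * 16^0.5
  = 1.5 * 4
  = 6 L/h


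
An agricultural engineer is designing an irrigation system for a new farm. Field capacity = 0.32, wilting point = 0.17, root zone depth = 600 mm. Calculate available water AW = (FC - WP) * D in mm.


AW = (FC - WP) * D
   = (0.32 - 0.17) * 600
   = 0.15 * 600
   = 90 mm


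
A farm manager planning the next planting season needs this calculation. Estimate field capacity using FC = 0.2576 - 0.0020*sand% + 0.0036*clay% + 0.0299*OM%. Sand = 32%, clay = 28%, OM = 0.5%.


FC = 0.2576 - 0.0020*32 + 0.0036*28 + 0.0299*0.5
   = 0.2576 - 0.0640 + 0.1008 + 0.0150
   = 0.3094
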